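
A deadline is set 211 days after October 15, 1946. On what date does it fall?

May 14, 1947

Oct has 31 days: +17 → Nov 1, 1946 (194 left).
Nov has 30 days: +30 → Dec 1, 1946 (164 left).
Dec has 31 days: +31 → Jan 1, 1947 (133 left).
Jan has 31 days: +31 → Feb 1, 1947 (102 left).
Feb has 28 days: +28 → Mar 1, 1947 (74 left).
Mar has 31 days: +31 → Apr 1, 1947 (43 left).
Apr has 30 days: +30 → May 1, 1947 (13 left).
+13 → May 14, 1947.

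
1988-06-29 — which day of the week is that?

Wednesday

Doomsday rule: the anchor day for the 1900s is Wednesday. For year 88: 88÷12 = 7 r 4, and 4÷4 = 1, so 7+4+1 = 12.
Wednesday + 12 ≡ Monday — that's 1988's doomsday.
In June the doomsday date is Jun 6.
Jun 29 is 23 days after Jun 6; 23 mod 7 = 2, so Monday + 2 = Wednesday.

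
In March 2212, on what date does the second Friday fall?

March 13, 2212

March 1, 2212 is a Sunday.
The first Friday is therefore March 6 (5 days later).
The second Friday is 6 + 1×7 = March 13.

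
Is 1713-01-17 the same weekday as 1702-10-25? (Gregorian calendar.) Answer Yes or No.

No

From Oct 25, 1702 to Jan 17, 1713 is 3737 days.
3737 mod 7 = 6, so they are different weekdays.
(Oct 25, 1702 is a Wednesday; Jan 17, 1713 is a Tuesday.)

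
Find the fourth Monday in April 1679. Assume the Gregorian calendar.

April 1, 1679 is a Saturday.
The first Monday is therefore April 3 (2 days later).
The fourth Monday is 3 + 3×7 = April 24.

April 24, 1679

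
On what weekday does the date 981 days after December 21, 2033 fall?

Thursday

Dec 21, 2033 is a Wednesday.
981 mod 7 = 1, so 981 days after a Wednesday is Wednesday + 1 = Thursday.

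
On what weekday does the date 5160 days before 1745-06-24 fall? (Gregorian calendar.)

Jun 24, 1745 is a Thursday.
5160 mod 7 = 1, so 5160 days before a Thursday is Thursday − 1 = Wednesday.

Wednesday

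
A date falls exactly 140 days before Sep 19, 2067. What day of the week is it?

Monday

First find the weekday of Sep 19, 2067. Doomsday rule: the anchor day for the 2000s is Tuesday. For year 67: 67÷12 = 5 r 7, and 7÷4 = 1, so 5+7+1 = 13.
Tuesday + 13 ≡ Monday — that's 2067's doomsday.
In September the doomsday date is Sep 5.
Sep 19 is 14 days after Sep 5; 14 mod 7 = 0, so Monday + 0 = Monday.
140 mod 7 = 0, so 140 days before a Monday is Monday − 0 = Monday.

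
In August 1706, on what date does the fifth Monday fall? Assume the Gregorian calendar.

August 30, 1706

August 1, 1706 is a Sunday.
The first Monday is therefore August 2 (1 days later).
The fifth Monday is 2 + 4×7 = August 30.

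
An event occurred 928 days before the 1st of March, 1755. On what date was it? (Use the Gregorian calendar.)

−365 (one year) → Mar 1, 1754 (563 left).
−365 (one year) → Mar 1, 1753 (198 left).
−1 → Feb 28, 1753 (end of Feb, 28 days; 197 left).
−28 → Jan 31, 1753 (end of Jan, 31 days; 169 left).
−31 → Dec 31, 1752 (end of Dec, 31 days; 138 left).
−31 → Nov 30, 1752 (end of Nov, 30 days; 107 left).
−30 → Oct 31, 1752 (end of Oct, 31 days; 77 left).
−31 → Sep 30, 1752 (end of Sep, 30 days; 46 left).
−30 → Aug 31, 1752 (end of Aug, 31 days; 16 left).
−16 → Aug 15, 1752.

August 15, 1752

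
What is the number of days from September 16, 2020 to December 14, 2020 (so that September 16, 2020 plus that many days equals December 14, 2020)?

Sep 16, 2020 → Oct 16, 2020: 30 days (September has 30).
Oct 16, 2020 → Nov 16, 2020: 31 days (October has 31).
Nov 16, 2020 → Dec 14, 2020: 28 days.
Total: 89 days.

89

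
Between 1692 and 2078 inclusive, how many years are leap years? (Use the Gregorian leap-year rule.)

94

Multiples of 4 in [1692,2078]: 97.
Of those, multiples of 100: 4 (not leap unless ÷400).
Multiples of 400: 1.
Leap years = 97 − 4 + 1 = 94.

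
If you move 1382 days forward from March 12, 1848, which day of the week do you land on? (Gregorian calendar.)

First find the weekday of Mar 12, 1848. Doomsday rule: the anchor day for the 1800s is Friday. For year 48: 48÷12 = 4 r 0, and 0÷4 = 0, so 4+0+0 = 4.
Friday + 4 ≡ Tuesday — that's 1848's doomsday.
In March the doomsday date is Mar 14.
Mar 12 is 2 days before Mar 14; 2 mod 7 = 2, so Tuesday − 2 = Sunday.
1382 mod 7 = 3, so 1382 days after a Sunday is Sunday + 3 = Wednesday.

Wednesday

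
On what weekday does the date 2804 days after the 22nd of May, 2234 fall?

First find the weekday of May 22, 2234. Doomsday rule: the anchor day for the 2200s is Friday. For year 34: 34÷12 = 2 r 10, and 10÷4 = 2, so 2+10+2 = 14.
Friday + 14 ≡ Friday — that's 2234's doomsday.
In May the doomsday date is May 9.
May 22 is 13 days after May 9; 13 mod 7 = 6, so Friday + 6 = Thursday.
2804 mod 7 = 4, so 2804 days after a Thursday is Thursday + 4 = Monday.

Monday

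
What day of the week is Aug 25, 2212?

Tuesday

Doomsday rule: the anchor day for the 2200s is Friday. For year 12: 12÷12 = 1 r 0, and 0÷4 = 0, so 1+0+0 = 1.
Friday + 1 ≡ Saturday — that's 2212's doomsday.
In August the doomsday date is Aug 8.
Aug 25 is 17 days after Aug 8; 17 mod 7 = 3, so Saturday + 3 = Tuesday.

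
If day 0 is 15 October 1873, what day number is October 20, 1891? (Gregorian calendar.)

Oct 15, 1873 → Oct 15, 1874: 365 days.
Oct 15, 1874 → Oct 15, 1875: 365 days.
Oct 15, 1875 → Oct 15, 1876: 366 days (Feb 29, 1876 is in that span).
Oct 15, 1876 → Oct 15, 1877: 365 days.
Oct 15, 1877 → Oct 15, 1878: 365 days.
Oct 15, 1878 → Oct 15, 1879: 365 days.
Oct 15, 1879 → Oct 15, 1880: 366 days (Feb 29, 1880 is in that span).
Oct 15, 1880 → Oct 15, 1881: 365 days.
Oct 15, 1881 → Oct 15, 1882: 365 days.
Oct 15, 1882 → Oct 15, 1883: 365 days.
Oct 15, 1883 → Oct 15, 1884: 366 days (Feb 29, 1884 is in that span).
Oct 15, 1884 → Oct 15, 1885: 365 days.
Oct 15, 1885 → Oct 15, 1886: 365 days.
Oct 15, 1886 → Oct 15, 1887: 365 days.
Oct 15, 1887 → Oct 15, 1888: 366 days (Feb 29, 1888 is in that span).
Oct 15, 1888 → Oct 15, 1889: 365 days.
Oct 15, 1889 → Oct 15, 1890: 365 days.
Oct 15, 1890 → Nov 15, 1890: 31 days (October has 31).
Nov 15, 1890 → Dec 15, 1890: 30 days (November has 30).
Dec 15, 1890 → Jan 15, 1891: 31 days (December has 31).
Jan 15, 1891 → Feb 15, 1891: 31 days (January has 31).
Feb 15, 1891 → Mar 15, 1891: 28 days (February has 28).
Mar 15, 1891 → Apr 15, 1891: 31 days (March has 31).
Apr 15, 1891 → May 15, 1891: 30 days (April has 30).
May 15, 1891 → Jun 15, 1891: 31 days (May has 31).
Jun 15, 1891 → Jul 15, 1891: 30 days (June has 30).
Jul 15, 1891 → Aug 15, 1891: 31 days (July has 31).
Aug 15, 1891 → Sep 15, 1891: 31 days (August has 31).
Sep 15, 1891 → Oct 15, 1891: 30 days (September has 30).
Oct 15, 1891 → Oct 20, 1891: 5 days.
Total: 6579 days.

6579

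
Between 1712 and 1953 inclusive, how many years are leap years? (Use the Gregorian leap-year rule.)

59

Multiples of 4 in [1712,1953]: 61.
Of those, multiples of 100: 2 (not leap unless ÷400).
Multiples of 400: 0.
Leap years = 61 − 2 + 0 = 59.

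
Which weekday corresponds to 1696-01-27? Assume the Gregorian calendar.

Doomsday rule: the anchor day for the 1600s is Tuesday. For year 96: 96÷12 = 8 r 0, and 0÷4 = 0, so 8+0+0 = 8.
Tuesday + 8 ≡ Wednesday — that's 1696's doomsday.
In January the doomsday date is Jan 4 (1696 is a leap year (divisible by 4)).
Jan 27 is 23 days after Jan 4; 23 mod 7 = 2, so Wednesday + 2 = Friday.

Friday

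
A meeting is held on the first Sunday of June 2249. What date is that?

June 1, 2249 is a Friday.
The first Sunday is therefore June 3 (2 days later).

June 3, 2249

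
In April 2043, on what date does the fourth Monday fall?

April 27, 2043

April 1, 2043 is a Wednesday.
The first Monday is therefore April 6 (5 days later).
The fourth Monday is 6 + 3×7 = April 27.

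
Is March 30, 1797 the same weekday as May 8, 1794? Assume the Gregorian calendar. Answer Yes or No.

Yes

From May 8, 1794 to Mar 30, 1797 is 1057 days.
1057 mod 7 = 0, so they are the same weekday.
(May 8, 1794 is a Thursday; Mar 30, 1797 is a Thursday.)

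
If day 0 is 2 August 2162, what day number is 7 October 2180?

Aug 2, 2162 → Aug 2, 2163: 365 days.
Aug 2, 2163 → Aug 2, 2164: 366 days (Feb 29, 2164 is in that span).
Aug 2, 2164 → Aug 2, 2165: 365 days.
Aug 2, 2165 → Aug 2, 2166: 365 days.
Aug 2, 2166 → Aug 2, 2167: 365 days.
Aug 2, 2167 → Aug 2, 2168: 366 days (Feb 29, 2168 is in that span).
Aug 2, 2168 → Aug 2, 2169: 365 days.
Aug 2, 2169 → Aug 2, 2170: 365 days.
Aug 2, 2170 → Aug 2, 2171: 365 days.
Aug 2, 2171 → Aug 2, 2172: 366 days (Feb 29, 2172 is in that span).
Aug 2, 2172 → Aug 2, 2173: 365 days.
Aug 2, 2173 → Aug 2, 2174: 365 days.
Aug 2, 2174 → Aug 2, 2175: 365 days.
Aug 2, 2175 → Aug 2, 2176: 366 days (Feb 29, 2176 is in that span).
Aug 2, 2176 → Aug 2, 2177: 365 days.
Aug 2, 2177 → Aug 2, 2178: 365 days.
Aug 2, 2178 → Aug 2, 2179: 365 days.
Aug 2, 2179 → Aug 2, 2180: 366 days (Feb 29, 2180 is in that span).
Aug 2, 2180 → Sep 2, 2180: 31 days (August has 31).
Sep 2, 2180 → Oct 2, 2180: 30 days (September has 30).
Oct 2, 2180 → Oct 7, 2180: 5 days.
Total: 6641 days.

6641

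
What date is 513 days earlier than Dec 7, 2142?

July 12, 2141

−365 (one year) → Dec 7, 2141 (148 left).
−7 → Nov 30, 2141 (end of Nov, 30 days; 141 left).
−30 → Oct 31, 2141 (end of Oct, 31 days; 111 left).
−31 → Sep 30, 2141 (end of Sep, 30 days; 80 left).
−30 → Aug 31, 2141 (end of Aug, 31 days; 50 left).
−31 → Jul 31, 2141 (end of Jul, 31 days; 19 left).
−19 → Jul 12, 2141.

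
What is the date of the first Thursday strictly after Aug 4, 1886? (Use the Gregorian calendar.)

Aug 4, 1886 is a Wednesday.
From Wednesday to the next Thursday is 1 day.
Aug 4, 1886 + 1 = Aug 5, 1886.

August 5, 1886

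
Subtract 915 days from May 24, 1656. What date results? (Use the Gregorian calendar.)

−366 (one year; includes Feb 29, 1656) → May 24, 1655 (549 left).
−365 (one year) → May 24, 1654 (184 left).
−24 → Apr 30, 1654 (end of Apr, 30 days; 160 left).
−30 → Mar 31, 1654 (end of Mar, 31 days; 130 left).
−31 → Feb 28, 1654 (end of Feb, 28 days; 99 left).
−28 → Jan 31, 1654 (end of Jan, 31 days; 71 left).
−31 → Dec 31, 1653 (end of Dec, 31 days; 40 left).
−31 → Nov 30, 1653 (end of Nov, 30 days; 9 left).
−9 → Nov 21, 1653.

November 21, 1653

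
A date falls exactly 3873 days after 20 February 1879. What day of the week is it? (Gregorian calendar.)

Saturday

Feb 20, 1879 is a Thursday.
3873 mod 7 = 2, so 3873 days after a Thursday is Thursday + 2 = Saturday.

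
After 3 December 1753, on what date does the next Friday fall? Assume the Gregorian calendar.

Dec 3, 1753 is a Monday.
From Monday to the next Friday is 4 days.
Dec 3, 1753 + 4 = Dec 7, 1753.

December 7, 1753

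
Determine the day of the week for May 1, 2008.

January 1, 2008 is a Tuesday.
Jan 1, 2008 → Feb 1, 2008: 31 days (January has 31).
Feb 1, 2008 → Mar 1, 2008: 29 days (February has 29).
Mar 1, 2008 → Apr 1, 2008: 31 days (March has 31).
Apr 1, 2008 → May 1, 2008: 30 days.
Total: 121 days.
121 mod 7 = 2, so Tuesday + 2 = Thursday.

Thursday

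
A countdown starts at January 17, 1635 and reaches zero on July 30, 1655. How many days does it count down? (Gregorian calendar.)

7499

Jan 17, 1635 → Jan 17, 1636: 365 days.
Jan 17, 1636 → Jan 17, 1637: 366 days (Feb 29, 1636 is in that span).
Jan 17, 1637 → Jan 17, 1638: 365 days.
Jan 17, 1638 → Jan 17, 1639: 365 days.
Jan 17, 1639 → Jan 17, 1640: 365 days.
Jan 17, 1640 → Jan 17, 1641: 366 days (Feb 29, 1640 is in that span).
Jan 17, 1641 → Jan 17, 1642: 365 days.
Jan 17, 1642 → Jan 17, 1643: 365 days.
Jan 17, 1643 → Jan 17, 1644: 365 days.
Jan 17, 1644 → Jan 17, 1645: 366 days (Feb 29, 1644 is in that span).
Jan 17, 1645 → Jan 17, 1646: 365 days.
Jan 17, 1646 → Jan 17, 1647: 365 days.
Jan 17, 1647 → Jan 17, 1648: 365 days.
Jan 17, 1648 → Jan 17, 1649: 366 days (Feb 29, 1648 is in that span).
Jan 17, 1649 → Jan 17, 1650: 365 days.
Jan 17, 1650 → Jan 17, 1651: 365 days.
Jan 17, 1651 → Jan 17, 1652: 365 days.
Jan 17, 1652 → Jan 17, 1653: 366 days (Feb 29, 1652 is in that span).
Jan 17, 1653 → Jan 17, 1654: 365 days.
Jan 17, 1654 → Jan 17, 1655: 365 days.
Jan 17, 1655 → Feb 17, 1655: 31 days (January has 31).
Feb 17, 1655 → Mar 17, 1655: 28 days (February has 28).
Mar 17, 1655 → Apr 17, 1655: 31 days (March has 31).
Apr 17, 1655 → May 17, 1655: 30 days (April has 30).
May 17, 1655 → Jun 17, 1655: 31 days (May has 31).
Jun 17, 1655 → Jul 17, 1655: 30 days (June has 30).
Jul 17, 1655 → Jul 30, 1655: 13 days.
Total: 7499 days.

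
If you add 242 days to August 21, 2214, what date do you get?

Aug has 31 days: +11 → Sep 1, 2214 (231 left).
Sep has 30 days: +30 → Oct 1, 2214 (201 left).
Oct has 31 days: +31 → Nov 1, 2214 (170 left).
Nov has 30 days: +30 → Dec 1, 2214 (140 left).
Dec has 31 days: +31 → Jan 1, 2215 (109 left).
Jan has 31 days: +31 → Feb 1, 2215 (78 left).
Feb has 28 days: +28 → Mar 1, 2215 (50 left).
Mar has 31 days: +31 → Apr 1, 2215 (19 left).
+19 → Apr 20, 2215.

April 20, 2215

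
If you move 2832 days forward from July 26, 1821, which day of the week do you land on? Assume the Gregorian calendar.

Monday

First find the weekday of Jul 26, 1821. Doomsday rule: the anchor day for the 1800s is Friday. For year 21: 21÷12 = 1 r 9, and 9÷4 = 2, so 1+9+2 = 12.
Friday + 12 ≡ Wednesday — that's 1821's doomsday.
In July the doomsday date is Jul 11.
Jul 26 is 15 days after Jul 11; 15 mod 7 = 1, so Wednesday + 1 = Thursday.
2832 mod 7 = 4, so 2832 days after a Thursday is Thursday + 4 = Monday.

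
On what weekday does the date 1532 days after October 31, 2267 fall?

Wednesday

First find the weekday of Oct 31, 2267. Doomsday rule: the anchor day for the 2200s is Friday. For year 67: 67÷12 = 5 r 7, and 7÷4 = 1, so 5+7+1 = 13.
Friday + 13 ≡ Thursday — that's 2267's doomsday.
In October the doomsday date is Oct 10.
Oct 31 is 21 days after Oct 10; 21 mod 7 = 0, so Thursday + 0 = Thursday.
1532 mod 7 = 6, so 1532 days after a Thursday is Thursday + 6 = Wednesday.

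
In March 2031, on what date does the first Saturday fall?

March 1, 2031

March 1, 2031 is a Saturday.
The first Saturday is therefore March 1 (same day).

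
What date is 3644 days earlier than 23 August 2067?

August 31, 2057

−365 (one year) → Aug 23, 2066 (3279 left).
−365 (one year) → Aug 23, 2065 (2914 left).
−365 (one year) → Aug 23, 2064 (2549 left).
−366 (one year; includes Feb 29, 2064) → Aug 23, 2063 (2183 left).
−365 (one year) → Aug 23, 2062 (1818 left).
−365 (one year) → Aug 23, 2061 (1453 left).
−365 (one year) → Aug 23, 2060 (1088 left).
−366 (one year; includes Feb 29, 2060) → Aug 23, 2059 (722 left).
−365 (one year) → Aug 23, 2058 (357 left).
−23 → Jul 31, 2058 (end of Jul, 31 days; 334 left).
−31 → Jun 30, 2058 (end of Jun, 30 days; 303 left).
−30 → May 31, 2058 (end of May, 31 days; 273 left).
−31 → Apr 30, 2058 (end of Apr, 30 days; 242 left).
−30 → Mar 31, 2058 (end of Mar, 31 days; 212 left).
−31 → Feb 28, 2058 (end of Feb, 28 days; 181 left).
−28 → Jan 31, 2058 (end of Jan, 31 days; 153 left).
−31 → Dec 31, 2057 (end of Dec, 31 days; 122 left).
−31 → Nov 30, 2057 (end of Nov, 30 days; 91 left).
−30 → Oct 31, 2057 (end of Oct, 31 days; 61 left).
−31 → Sep 30, 2057 (end of Sep, 30 days; 30 left).
−30 → Aug 31, 2057 (end of Aug, 31 days; 0 left).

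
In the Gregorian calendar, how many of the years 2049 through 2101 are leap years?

Multiples of 4 in [2049,2101]: 13.
Of those, multiples of 100: 1 (not leap unless ÷400).
Multiples of 400: 0.
Leap years = 13 − 1 + 0 = 12.

12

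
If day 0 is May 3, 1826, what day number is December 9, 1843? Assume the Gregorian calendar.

May 3, 1826 → May 3, 1827: 365 days.
May 3, 1827 → May 3, 1828: 366 days (Feb 29, 1828 is in that span).
May 3, 1828 → May 3, 1829: 365 days.
May 3, 1829 → May 3, 1830: 365 days.
May 3, 1830 → May 3, 1831: 365 days.
May 3, 1831 → May 3, 1832: 366 days (Feb 29, 1832 is in that span).
May 3, 1832 → May 3, 1833: 365 days.
May 3, 1833 → May 3, 1834: 365 days.
May 3, 1834 → May 3, 1835: 365 days.
May 3, 1835 → May 3, 1836: 366 days (Feb 29, 1836 is in that span).
May 3, 1836 → May 3, 1837: 365 days.
May 3, 1837 → May 3, 1838: 365 days.
May 3, 1838 → May 3, 1839: 365 days.
May 3, 1839 → May 3, 1840: 366 days (Feb 29, 1840 is in that span).
May 3, 1840 → May 3, 1841: 365 days.
May 3, 1841 → May 3, 1842: 365 days.
May 3, 1842 → May 3, 1843: 365 days.
May 3, 1843 → Jun 3, 1843: 31 days (May has 31).
Jun 3, 1843 → Jul 3, 1843: 30 days (June has 30).
Jul 3, 1843 → Aug 3, 1843: 31 days (July has 31).
Aug 3, 1843 → Sep 3, 1843: 31 days (August has 31).
Sep 3, 1843 → Oct 3, 1843: 30 days (September has 30).
Oct 3, 1843 → Nov 3, 1843: 31 days (October has 31).
Nov 3, 1843 → Dec 3, 1843: 30 days (November has 30).
Dec 3, 1843 → Dec 9, 1843: 6 days.
Total: 6429 days.

6429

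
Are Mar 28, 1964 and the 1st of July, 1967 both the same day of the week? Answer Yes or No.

Yes

From Mar 28, 1964 to Jul 1, 1967 is 1190 days.
1190 mod 7 = 0, so they are the same weekday.
(Mar 28, 1964 is a Saturday; Jul 1, 1967 is a Saturday.)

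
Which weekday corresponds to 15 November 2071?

Sunday

Doomsday rule: the anchor day for the 2000s is Tuesday. For year 71: 71÷12 = 5 r 11, and 11÷4 = 2, so 5+11+2 = 18.
Tuesday + 18 ≡ Saturday — that's 2071's doomsday.
In November the doomsday date is Nov 7.
Nov 15 is 8 days after Nov 7; 8 mod 7 = 1, so Saturday + 1 = Sunday.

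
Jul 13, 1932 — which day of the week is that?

Wednesday

Doomsday rule: the anchor day for the 1900s is Wednesday. For year 32: 32÷12 = 2 r 8, and 8÷4 = 2, so 2+8+2 = 12.
Wednesday + 12 ≡ Monday — that's 1932's doomsday.
In July the doomsday date is Jul 11.
Jul 13 is 2 days after Jul 11; 2 mod 7 = 2, so Monday + 2 = Wednesday.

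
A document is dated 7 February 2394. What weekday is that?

Monday

Doomsday rule: the anchor day for the 2300s is Wednesday. For year 94: 94÷12 = 7 r 10, and 10÷4 = 2, so 7+10+2 = 19.
Wednesday + 19 ≡ Monday — that's 2394's doomsday.
In February the doomsday date is Feb 28 (2394 is not a leap year).
Feb 7 is 21 days before Feb 28; 21 mod 7 = 0, so Monday − 0 = Monday.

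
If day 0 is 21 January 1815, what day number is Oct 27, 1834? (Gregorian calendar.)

Jan 21, 1815 → Jan 21, 1816: 365 days.
Jan 21, 1816 → Jan 21, 1817: 366 days (Feb 29, 1816 is in that span).
Jan 21, 1817 → Jan 21, 1818: 365 days.
Jan 21, 1818 → Jan 21, 1819: 365 days.
Jan 21, 1819 → Jan 21, 1820: 365 days.
Jan 21, 1820 → Jan 21, 1821: 366 days (Feb 29, 1820 is in that span).
Jan 21, 1821 → Jan 21, 1822: 365 days.
Jan 21, 1822 → Jan 21, 1823: 365 days.
Jan 21, 1823 → Jan 21, 1824: 365 days.
Jan 21, 1824 → Jan 21, 1825: 366 days (Feb 29, 1824 is in that span).
Jan 21, 1825 → Jan 21, 1826: 365 days.
Jan 21, 1826 → Jan 21, 1827: 365 days.
Jan 21, 1827 → Jan 21, 1828: 365 days.
Jan 21, 1828 → Jan 21, 1829: 366 days (Feb 29, 1828 is in that span).
Jan 21, 1829 → Jan 21, 1830: 365 days.
Jan 21, 1830 → Jan 21, 1831: 365 days.
Jan 21, 1831 → Jan 21, 1832: 365 days.
Jan 21, 1832 → Jan 21, 1833: 366 days (Feb 29, 1832 is in that span).
Jan 21, 1833 → Jan 21, 1834: 365 days.
Jan 21, 1834 → Feb 21, 1834: 31 days (January has 31).
Feb 21, 1834 → Mar 21, 1834: 28 days (February has 28).
Mar 21, 1834 → Apr 21, 1834: 31 days (March has 31).
Apr 21, 1834 → May 21, 1834: 30 days (April has 30).
May 21, 1834 → Jun 21, 1834: 31 days (May has 31).
Jun 21, 1834 → Jul 21, 1834: 30 days (June has 30).
Jul 21, 1834 → Aug 21, 1834: 31 days (July has 31).
Aug 21, 1834 → Sep 21, 1834: 31 days (August has 31).
Sep 21, 1834 → Oct 21, 1834: 30 days (September has 30).
Oct 21, 1834 → Oct 27, 1834: 6 days.
Total: 7219 days.

7219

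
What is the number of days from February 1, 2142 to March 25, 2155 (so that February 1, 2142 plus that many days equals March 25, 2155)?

Feb 1, 2142 → Feb 1, 2143: 365 days.
Feb 1, 2143 → Feb 1, 2144: 365 days.
Feb 1, 2144 → Feb 1, 2145: 366 days (Feb 29, 2144 is in that span).
Feb 1, 2145 → Feb 1, 2146: 365 days.
Feb 1, 2146 → Feb 1, 2147: 365 days.
Feb 1, 2147 → Feb 1, 2148: 365 days.
Feb 1, 2148 → Feb 1, 2149: 366 days (Feb 29, 2148 is in that span).
Feb 1, 2149 → Feb 1, 2150: 365 days.
Feb 1, 2150 → Feb 1, 2151: 365 days.
Feb 1, 2151 → Feb 1, 2152: 365 days.
Feb 1, 2152 → Feb 1, 2153: 366 days (Feb 29, 2152 is in that span).
Feb 1, 2153 → Feb 1, 2154: 365 days.
Feb 1, 2154 → Feb 1, 2155: 365 days.
Feb 1, 2155 → Mar 1, 2155: 28 days (February has 28).
Mar 1, 2155 → Mar 25, 2155: 24 days.
Total: 4800 days.

4800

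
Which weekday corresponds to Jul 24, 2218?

Doomsday rule: the anchor day for the 2200s is Friday. For year 18: 18÷12 = 1 r 6, and 6÷4 = 1, so 1+6+1 = 8.
Friday + 8 ≡ Saturday — that's 2218's doomsday.
In July the doomsday date is Jul 11.
Jul 24 is 13 days after Jul 11; 13 mod 7 = 6, so Saturday + 6 = Friday.

Friday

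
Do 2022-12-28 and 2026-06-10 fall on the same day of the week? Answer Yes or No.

Yes

From Dec 28, 2022 to Jun 10, 2026 is 1260 days.
1260 mod 7 = 0, so they are the same weekday.
(Dec 28, 2022 is a Wednesday; Jun 10, 2026 is a Wednesday.)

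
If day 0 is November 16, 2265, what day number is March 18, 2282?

5966

Nov 16, 2265 → Nov 16, 2266: 365 days.
Nov 16, 2266 → Nov 16, 2267: 365 days.
Nov 16, 2267 → Nov 16, 2268: 366 days (Feb 29, 2268 is in that span).
Nov 16, 2268 → Nov 16, 2269: 365 days.
Nov 16, 2269 → Nov 16, 2270: 365 days.
Nov 16, 2270 → Nov 16, 2271: 365 days.
Nov 16, 2271 → Nov 16, 2272: 366 days (Feb 29, 2272 is in that span).
Nov 16, 2272 → Nov 16, 2273: 365 days.
Nov 16, 2273 → Nov 16, 2274: 365 days.
Nov 16, 2274 → Nov 16, 2275: 365 days.
Nov 16, 2275 → Nov 16, 2276: 366 days (Feb 29, 2276 is in that span).
Nov 16, 2276 → Nov 16, 2277: 365 days.
Nov 16, 2277 → Nov 16, 2278: 365 days.
Nov 16, 2278 → Nov 16, 2279: 365 days.
Nov 16, 2279 → Nov 16, 2280: 366 days (Feb 29, 2280 is in that span).
Nov 16, 2280 → Nov 16, 2281: 365 days.
Nov 16, 2281 → Dec 16, 2281: 30 days (November has 30).
Dec 16, 2281 → Jan 16, 2282: 31 days (December has 31).
Jan 16, 2282 → Feb 16, 2282: 31 days (January has 31).
Feb 16, 2282 → Mar 16, 2282: 28 days (February has 28).
Mar 16, 2282 → Mar 18, 2282: 2 days.
Total: 5966 days.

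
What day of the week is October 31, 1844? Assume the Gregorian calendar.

Doomsday rule: the anchor day for the 1800s is Friday. For year 44: 44÷12 = 3 r 8, and 8÷4 = 2, so 3+8+2 = 13.
Friday + 13 ≡ Thursday — that's 1844's doomsday.
In October the doomsday date is Oct 10.
Oct 31 is 21 days after Oct 10; 21 mod 7 = 0, so Thursday + 0 = Thursday.

Thursday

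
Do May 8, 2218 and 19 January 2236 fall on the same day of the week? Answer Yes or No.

No

From May 8, 2218 to Jan 19, 2236 is 6465 days.
6465 mod 7 = 4, so they are different weekdays.
(May 8, 2218 is a Friday; Jan 19, 2236 is a Tuesday.)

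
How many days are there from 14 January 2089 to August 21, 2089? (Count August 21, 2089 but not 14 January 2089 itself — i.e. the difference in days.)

Jan 14, 2089 → Feb 14, 2089: 31 days (January has 31).
Feb 14, 2089 → Mar 14, 2089: 28 days (February has 28).
Mar 14, 2089 → Apr 14, 2089: 31 days (March has 31).
Apr 14, 2089 → May 14, 2089: 30 days (April has 30).
May 14, 2089 → Jun 14, 2089: 31 days (May has 31).
Jun 14, 2089 → Jul 14, 2089: 30 days (June has 30).
Jul 14, 2089 → Aug 14, 2089: 31 days (July has 31).
Aug 14, 2089 → Aug 21, 2089: 7 days.
Total: 219 days.

219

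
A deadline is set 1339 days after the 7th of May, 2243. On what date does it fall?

January 5, 2247

+366 (one year; includes Feb 29, 2244) → May 7, 2244 (973 left).
+365 (one year) → May 7, 2245 (608 left).
+365 (one year) → May 7, 2246 (243 left).
May has 31 days: +25 → Jun 1, 2246 (218 left).
Jun has 30 days: +30 → Jul 1, 2246 (188 left).
Jul has 31 days: +31 → Aug 1, 2246 (157 left).
Aug has 31 days: +31 → Sep 1, 2246 (126 left).
Sep has 30 days: +30 → Oct 1, 2246 (96 left).
Oct has 31 days: +31 → Nov 1, 2246 (65 left).
Nov has 30 days: +30 → Dec 1, 2246 (35 left).
Dec has 31 days: +31 → Jan 1, 2247 (4 left).
+4 → Jan 5, 2247.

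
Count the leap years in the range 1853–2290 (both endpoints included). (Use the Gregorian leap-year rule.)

Multiples of 4 in [1853,2290]: 109.
Of those, multiples of 100: 4 (not leap unless ÷400).
Multiples of 400: 1.
Leap years = 109 − 4 + 1 = 106.

106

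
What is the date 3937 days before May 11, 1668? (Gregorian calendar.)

−366 (one year; includes Feb 29, 1668) → May 11, 1667 (3571 left).
−365 (one year) → May 11, 1666 (3206 left).
−365 (one year) → May 11, 1665 (2841 left).
−365 (one year) → May 11, 1664 (2476 left).
−366 (one year; includes Feb 29, 1664) → May 11, 1663 (2110 left).
−365 (one year) → May 11, 1662 (1745 left).
−365 (one year) → May 11, 1661 (1380 left).
−365 (one year) → May 11, 1660 (1015 left).
−366 (one year; includes Feb 29, 1660) → May 11, 1659 (649 left).
−365 (one year) → May 11, 1658 (284 left).
−11 → Apr 30, 1658 (end of Apr, 30 days; 273 left).
−30 → Mar 31, 1658 (end of Mar, 31 days; 243 left).
−31 → Feb 28, 1658 (end of Feb, 28 days; 212 left).
−28 → Jan 31, 1658 (end of Jan, 31 days; 184 left).
−31 → Dec 31, 1657 (end of Dec, 31 days; 153 left).
−31 → Nov 30, 1657 (end of Nov, 30 days; 122 left).
−30 → Oct 31, 1657 (end of Oct, 31 days; 92 left).
−31 → Sep 30, 1657 (end of Sep, 30 days; 61 left).
−30 → Aug 31, 1657 (end of Aug, 31 days; 31 left).
−31 → Jul 31, 1657 (end of Jul, 31 days; 0 left).

July 31, 1657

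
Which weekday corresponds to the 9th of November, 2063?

Doomsday rule: the anchor day for the 2000s is Tuesday. For year 63: 63÷12 = 5 r 3, and 3÷4 = 0, so 5+3+0 = 8.
Tuesday + 8 ≡ Wednesday — that's 2063's doomsday.
In November the doomsday date is Nov 7.
Nov 9 is 2 days after Nov 7; 2 mod 7 = 2, so Wednesday + 2 = Friday.

Friday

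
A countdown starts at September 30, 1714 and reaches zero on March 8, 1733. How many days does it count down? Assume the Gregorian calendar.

Sep 30, 1714 → Sep 30, 1715: 365 days.
Sep 30, 1715 → Sep 30, 1716: 366 days (Feb 29, 1716 is in that span).
Sep 30, 1716 → Sep 30, 1717: 365 days.
Sep 30, 1717 → Sep 30, 1718: 365 days.
Sep 30, 1718 → Sep 30, 1719: 365 days.
Sep 30, 1719 → Sep 30, 1720: 366 days (Feb 29, 1720 is in that span).
Sep 30, 1720 → Sep 30, 1721: 365 days.
Sep 30, 1721 → Sep 30, 1722: 365 days.
Sep 30, 1722 → Sep 30, 1723: 365 days.
Sep 30, 1723 → Sep 30, 1724: 366 days (Feb 29, 1724 is in that span).
Sep 30, 1724 → Sep 30, 1725: 365 days.
Sep 30, 1725 → Sep 30, 1726: 365 days.
Sep 30, 1726 → Sep 30, 1727: 365 days.
Sep 30, 1727 → Sep 30, 1728: 366 days (Feb 29, 1728 is in that span).
Sep 30, 1728 → Sep 30, 1729: 365 days.
Sep 30, 1729 → Sep 30, 1730: 365 days.
Sep 30, 1730 → Sep 30, 1731: 365 days.
Sep 30, 1731 → Sep 30, 1732: 366 days (Feb 29, 1732 is in that span).
Sep 30, 1732 → Oct 30, 1732: 30 days (September has 30).
Oct 30, 1732 → Nov 30, 1732: 31 days (October has 31).
Nov 30, 1732 → Dec 30, 1732: 30 days (November has 30).
Dec 30, 1732 → Jan 30, 1733: 31 days (December has 31).
Jan 30, 1733 → Feb 28, 1733: 29 days (January has 31).
Feb 28, 1733 → Mar 8, 1733: 8 days.
Total: 6734 days.

6734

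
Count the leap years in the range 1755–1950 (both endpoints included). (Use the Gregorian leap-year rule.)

Multiples of 4 in [1755,1950]: 49.
Of those, multiples of 100: 2 (not leap unless ÷400).
Multiples of 400: 0.
Leap years = 49 − 2 + 0 = 47.

47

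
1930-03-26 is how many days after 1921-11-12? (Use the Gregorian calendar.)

3056

Nov 12, 1921 → Nov 12, 1922: 365 days.
Nov 12, 1922 → Nov 12, 1923: 365 days.
Nov 12, 1923 → Nov 12, 1924: 366 days (Feb 29, 1924 is in that span).
Nov 12, 1924 → Nov 12, 1925: 365 days.
Nov 12, 1925 → Nov 12, 1926: 365 days.
Nov 12, 1926 → Nov 12, 1927: 365 days.
Nov 12, 1927 → Nov 12, 1928: 366 days (Feb 29, 1928 is in that span).
Nov 12, 1928 → Nov 12, 1929: 365 days.
Nov 12, 1929 → Dec 12, 1929: 30 days (November has 30).
Dec 12, 1929 → Jan 12, 1930: 31 days (December has 31).
Jan 12, 1930 → Feb 12, 1930: 31 days (January has 31).
Feb 12, 1930 → Mar 12, 1930: 28 days (February has 28).
Mar 12, 1930 → Mar 26, 1930: 14 days.
Total: 3056 days.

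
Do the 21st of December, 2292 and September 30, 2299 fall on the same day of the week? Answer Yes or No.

No

From Dec 21, 2292 to Sep 30, 2299 is 2474 days.
2474 mod 7 = 3, so they are different weekdays.
(Dec 21, 2292 is a Wednesday; Sep 30, 2299 is a Saturday.)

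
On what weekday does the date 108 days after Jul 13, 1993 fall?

Friday

First find the weekday of Jul 13, 1993. Doomsday rule: the anchor day for the 1900s is Wednesday. For year 93: 93÷12 = 7 r 9, and 9÷4 = 2, so 7+9+2 = 18.
Wednesday + 18 ≡ Sunday — that's 1993's doomsday.
In July the doomsday date is Jul 11.
Jul 13 is 2 days after Jul 11; 2 mod 7 = 2, so Sunday + 2 = Tuesday.
108 mod 7 = 3, so 108 days after a Tuesday is Tuesday + 3 = Friday.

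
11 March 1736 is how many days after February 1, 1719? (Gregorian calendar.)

Feb 1, 1719 → Feb 1, 1720: 365 days.
Feb 1, 1720 → Feb 1, 1721: 366 days (Feb 29, 1720 is in that span).
Feb 1, 1721 → Feb 1, 1722: 365 days.
Feb 1, 1722 → Feb 1, 1723: 365 days.
Feb 1, 1723 → Feb 1, 1724: 365 days.
Feb 1, 1724 → Feb 1, 1725: 366 days (Feb 29, 1724 is in that span).
Feb 1, 1725 → Feb 1, 1726: 365 days.
Feb 1, 1726 → Feb 1, 1727: 365 days.
Feb 1, 1727 → Feb 1, 1728: 365 days.
Feb 1, 1728 → Feb 1, 1729: 366 days (Feb 29, 1728 is in that span).
Feb 1, 1729 → Feb 1, 1730: 365 days.
Feb 1, 1730 → Feb 1, 1731: 365 days.
Feb 1, 1731 → Feb 1, 1732: 365 days.
Feb 1, 1732 → Feb 1, 1733: 366 days (Feb 29, 1732 is in that span).
Feb 1, 1733 → Feb 1, 1734: 365 days.
Feb 1, 1734 → Feb 1, 1735: 365 days.
Feb 1, 1735 → Feb 1, 1736: 365 days.
Feb 1, 1736 → Mar 1, 1736: 29 days (February has 29).
Mar 1, 1736 → Mar 11, 1736: 10 days.
Total: 6248 days.

6248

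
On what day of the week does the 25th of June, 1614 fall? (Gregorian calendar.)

Wednesday

Doomsday rule: the anchor day for the 1600s is Tuesday. For year 14: 14÷12 = 1 r 2, and 2÷4 = 0, so 1+2+0 = 3.
Tuesday + 3 ≡ Friday — that's 1614's doomsday.
In June the doomsday date is Jun 6.
Jun 25 is 19 days after Jun 6; 19 mod 7 = 5, so Friday + 5 = Wednesday.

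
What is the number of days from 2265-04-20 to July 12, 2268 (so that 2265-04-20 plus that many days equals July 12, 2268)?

Apr 20, 2265 → Apr 20, 2266: 365 days.
Apr 20, 2266 → Apr 20, 2267: 365 days.
Apr 20, 2267 → Apr 20, 2268: 366 days (Feb 29, 2268 is in that span).
Apr 20, 2268 → May 20, 2268: 30 days (April has 30).
May 20, 2268 → Jun 20, 2268: 31 days (May has 31).
Jun 20, 2268 → Jul 12, 2268: 22 days.
Total: 1179 days.

1179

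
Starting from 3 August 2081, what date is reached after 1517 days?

+365 (one year) → Aug 3, 2082 (1152 left).
+365 (one year) → Aug 3, 2083 (787 left).
+366 (one year; includes Feb 29, 2084) → Aug 3, 2084 (421 left).
+365 (one year) → Aug 3, 2085 (56 left).
Aug has 31 days: +29 → Sep 1, 2085 (27 left).
+27 → Sep 28, 2085.

September 28, 2085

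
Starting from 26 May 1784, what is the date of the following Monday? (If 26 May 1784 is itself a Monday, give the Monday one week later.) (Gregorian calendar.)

May 31, 1784

May 26, 1784 is a Wednesday.
From Wednesday to the next Monday is 5 days.
May 26, 1784 + 5 = May 31, 1784.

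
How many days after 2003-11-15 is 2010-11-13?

2555

Nov 15, 2003 → Nov 15, 2004: 366 days (Feb 29, 2004 is in that span).
Nov 15, 2004 → Nov 15, 2005: 365 days.
Nov 15, 2005 → Nov 15, 2006: 365 days.
Nov 15, 2006 → Nov 15, 2007: 365 days.
Nov 15, 2007 → Nov 15, 2008: 366 days (Feb 29, 2008 is in that span).
Nov 15, 2008 → Nov 15, 2009: 365 days.
Nov 15, 2009 → Dec 15, 2009: 30 days (November has 30).
Dec 15, 2009 → Jan 15, 2010: 31 days (December has 31).
Jan 15, 2010 → Feb 15, 2010: 31 days (January has 31).
Feb 15, 2010 → Mar 15, 2010: 28 days (February has 28).
Mar 15, 2010 → Apr 15, 2010: 31 days (March has 31).
Apr 15, 2010 → May 15, 2010: 30 days (April has 30).
May 15, 2010 → Jun 15, 2010: 31 days (May has 31).
Jun 15, 2010 → Jul 15, 2010: 30 days (June has 30).
Jul 15, 2010 → Aug 15, 2010: 31 days (July has 31).
Aug 15, 2010 → Sep 15, 2010: 31 days (August has 31).
Sep 15, 2010 → Oct 15, 2010: 30 days (September has 30).
Oct 15, 2010 → Nov 13, 2010: 29 days.
Total: 2555 days.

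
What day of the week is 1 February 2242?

Doomsday rule: the anchor day for the 2200s is Friday. For year 42: 42÷12 = 3 r 6, and 6÷4 = 1, so 3+6+1 = 10.
Friday + 10 ≡ Monday — that's 2242's doomsday.
In February the doomsday date is Feb 28 (2242 is not a leap year).
Feb 1 is 27 days before Feb 28; 27 mod 7 = 6, so Monday − 6 = Tuesday.

Tuesday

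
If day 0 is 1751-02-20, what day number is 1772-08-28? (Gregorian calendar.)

7860

Feb 20, 1751 → Feb 20, 1752: 365 days.
Feb 20, 1752 → Feb 20, 1753: 366 days (Feb 29, 1752 is in that span).
Feb 20, 1753 → Feb 20, 1754: 365 days.
Feb 20, 1754 → Feb 20, 1755: 365 days.
Feb 20, 1755 → Feb 20, 1756: 365 days.
Feb 20, 1756 → Feb 20, 1757: 366 days (Feb 29, 1756 is in that span).
Feb 20, 1757 → Feb 20, 1758: 365 days.
Feb 20, 1758 → Feb 20, 1759: 365 days.
Feb 20, 1759 → Feb 20, 1760: 365 days.
Feb 20, 1760 → Feb 20, 1761: 366 days (Feb 29, 1760 is in that span).
Feb 20, 1761 → Feb 20, 1762: 365 days.
Feb 20, 1762 → Feb 20, 1763: 365 days.
Feb 20, 1763 → Feb 20, 1764: 365 days.
Feb 20, 1764 → Feb 20, 1765: 366 days (Feb 29, 1764 is in that span).
Feb 20, 1765 → Feb 20, 1766: 365 days.
Feb 20, 1766 → Feb 20, 1767: 365 days.
Feb 20, 1767 → Feb 20, 1768: 365 days.
Feb 20, 1768 → Feb 20, 1769: 366 days (Feb 29, 1768 is in that span).
Feb 20, 1769 → Feb 20, 1770: 365 days.
Feb 20, 1770 → Feb 20, 1771: 365 days.
Feb 20, 1771 → Feb 20, 1772: 365 days.
Feb 20, 1772 → Mar 20, 1772: 29 days (February has 29).
Mar 20, 1772 → Apr 20, 1772: 31 days (March has 31).
Apr 20, 1772 → May 20, 1772: 30 days (April has 30).
May 20, 1772 → Jun 20, 1772: 31 days (May has 31).
Jun 20, 1772 → Jul 20, 1772: 30 days (June has 30).
Jul 20, 1772 → Aug 20, 1772: 31 days (July has 31).
Aug 20, 1772 → Aug 28, 1772: 8 days.
Total: 7860 days.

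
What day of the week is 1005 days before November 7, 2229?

Tuesday

First find the weekday of Nov 7, 2229. Doomsday rule: the anchor day for the 2200s is Friday. For year 29: 29÷12 = 2 r 5, and 5÷4 = 1, so 2+5+1 = 8.
Friday + 8 ≡ Saturday — that's 2229's doomsday.
In November the doomsday date is Nov 7.
Nov 7 is the doomsday itself: Saturday.
1005 mod 7 = 4, so 1005 days before a Saturday is Saturday − 4 = Tuesday.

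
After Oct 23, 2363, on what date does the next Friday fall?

October 25, 2363

Oct 23, 2363 is a Wednesday.
From Wednesday to the next Friday is 2 days.
Oct 23, 2363 + 2 = Oct 25, 2363.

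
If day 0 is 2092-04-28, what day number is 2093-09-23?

Apr 28, 2092 → Apr 28, 2093: 365 days.
Apr 28, 2093 → May 28, 2093: 30 days (April has 30).
May 28, 2093 → Jun 28, 2093: 31 days (May has 31).
Jun 28, 2093 → Jul 28, 2093: 30 days (June has 30).
Jul 28, 2093 → Aug 28, 2093: 31 days (July has 31).
Aug 28, 2093 → Sep 23, 2093: 26 days.
Total: 513 days.

513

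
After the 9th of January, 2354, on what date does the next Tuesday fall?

January 12, 2354

Jan 9, 2354 is a Saturday.
From Saturday to the next Tuesday is 3 days.
Jan 9, 2354 + 3 = Jan 12, 2354.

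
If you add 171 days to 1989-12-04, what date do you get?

May 24, 1990

Dec has 31 days: +28 → Jan 1, 1990 (143 left).
Jan has 31 days: +31 → Feb 1, 1990 (112 left).
Feb has 28 days: +28 → Mar 1, 1990 (84 left).
Mar has 31 days: +31 → Apr 1, 1990 (53 left).
Apr has 30 days: +30 → May 1, 1990 (23 left).
+23 → May 24, 1990.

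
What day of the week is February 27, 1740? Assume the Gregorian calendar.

Doomsday rule: the anchor day for the 1700s is Sunday. For year 40: 40÷12 = 3 r 4, and 4÷4 = 1, so 3+4+1 = 8.
Sunday + 8 ≡ Monday — that's 1740's doomsday.
In February the doomsday date is Feb 29 (1740 is a leap year (divisible by 4)).
Feb 27 is 2 days before Feb 29; 2 mod 7 = 2, so Monday − 2 = Saturday.

Saturday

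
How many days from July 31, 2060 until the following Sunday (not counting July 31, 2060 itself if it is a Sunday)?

1

Jul 31, 2060 is a Saturday.
From Saturday to the next Sunday is 1 day.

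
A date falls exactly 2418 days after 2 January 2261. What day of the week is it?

First find the weekday of Jan 2, 2261. Doomsday rule: the anchor day for the 2200s is Friday. For year 61: 61÷12 = 5 r 1, and 1÷4 = 0, so 5+1+0 = 6.
Friday + 6 ≡ Thursday — that's 2261's doomsday.
In January the doomsday date is Jan 3 (2261 is not a leap year).
Jan 2 is 1 day before Jan 3; 1 mod 7 = 1, so Thursday − 1 = Wednesday.
2418 mod 7 = 3, so 2418 days after a Wednesday is Wednesday + 3 = Saturday.

Saturday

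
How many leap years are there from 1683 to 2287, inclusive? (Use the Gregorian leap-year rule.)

146

Multiples of 4 in [1683,2287]: 151.
Of those, multiples of 100: 6 (not leap unless ÷400).
Multiples of 400: 1.
Leap years = 151 − 6 + 1 = 146.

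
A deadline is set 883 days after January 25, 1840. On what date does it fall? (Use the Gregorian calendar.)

June 26, 1842

+366 (one year; includes Feb 29, 1840) → Jan 25, 1841 (517 left).
+365 (one year) → Jan 25, 1842 (152 left).
Jan has 31 days: +7 → Feb 1, 1842 (145 left).
Feb has 28 days: +28 → Mar 1, 1842 (117 left).
Mar has 31 days: +31 → Apr 1, 1842 (86 left).
Apr has 30 days: +30 → May 1, 1842 (56 left).
May has 31 days: +31 → Jun 1, 1842 (25 left).
+25 → Jun 26, 1842.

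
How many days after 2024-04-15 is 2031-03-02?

2512

Apr 15, 2024 → Apr 15, 2025: 365 days.
Apr 15, 2025 → Apr 15, 2026: 365 days.
Apr 15, 2026 → Apr 15, 2027: 365 days.
Apr 15, 2027 → Apr 15, 2028: 366 days (Feb 29, 2028 is in that span).
Apr 15, 2028 → Apr 15, 2029: 365 days.
Apr 15, 2029 → Apr 15, 2030: 365 days.
Apr 15, 2030 → May 15, 2030: 30 days (April has 30).
May 15, 2030 → Jun 15, 2030: 31 days (May has 31).
Jun 15, 2030 → Jul 15, 2030: 30 days (June has 30).
Jul 15, 2030 → Aug 15, 2030: 31 days (July has 31).
Aug 15, 2030 → Sep 15, 2030: 31 days (August has 31).
Sep 15, 2030 → Oct 15, 2030: 30 days (September has 30).
Oct 15, 2030 → Nov 15, 2030: 31 days (October has 31).
Nov 15, 2030 → Dec 15, 2030: 30 days (November has 30).
Dec 15, 2030 → Jan 15, 2031: 31 days (December has 31).
Jan 15, 2031 → Feb 15, 2031: 31 days (January has 31).
Feb 15, 2031 → Mar 2, 2031: 15 days.
Total: 2512 days.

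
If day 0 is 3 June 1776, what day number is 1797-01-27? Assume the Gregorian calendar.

7543

Jun 3, 1776 → Jun 3, 1777: 365 days.
Jun 3, 1777 → Jun 3, 1778: 365 days.
Jun 3, 1778 → Jun 3, 1779: 365 days.
Jun 3, 1779 → Jun 3, 1780: 366 days (Feb 29, 1780 is in that span).
Jun 3, 1780 → Jun 3, 1781: 365 days.
Jun 3, 1781 → Jun 3, 1782: 365 days.
Jun 3, 1782 → Jun 3, 1783: 365 days.
Jun 3, 1783 → Jun 3, 1784: 366 days (Feb 29, 1784 is in that span).
Jun 3, 1784 → Jun 3, 1785: 365 days.
Jun 3, 1785 → Jun 3, 1786: 365 days.
Jun 3, 1786 → Jun 3, 1787: 365 days.
Jun 3, 1787 → Jun 3, 1788: 366 days (Feb 29, 1788 is in that span).
Jun 3, 1788 → Jun 3, 1789: 365 days.
Jun 3, 1789 → Jun 3, 1790: 365 days.
Jun 3, 1790 → Jun 3, 1791: 365 days.
Jun 3, 1791 → Jun 3, 1792: 366 days (Feb 29, 1792 is in that span).
Jun 3, 1792 → Jun 3, 1793: 365 days.
Jun 3, 1793 → Jun 3, 1794: 365 days.
Jun 3, 1794 → Jun 3, 1795: 365 days.
Jun 3, 1795 → Jun 3, 1796: 366 days (Feb 29, 1796 is in that span).
Jun 3, 1796 → Jul 3, 1796: 30 days (June has 30).
Jul 3, 1796 → Aug 3, 1796: 31 days (July has 31).
Aug 3, 1796 → Sep 3, 1796: 31 days (August has 31).
Sep 3, 1796 → Oct 3, 1796: 30 days (September has 30).
Oct 3, 1796 → Nov 3, 1796: 31 days (October has 31).
Nov 3, 1796 → Dec 3, 1796: 30 days (November has 30).
Dec 3, 1796 → Jan 3, 1797: 31 days (December has 31).
Jan 3, 1797 → Jan 27, 1797: 24 days.
Total: 7543 days.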